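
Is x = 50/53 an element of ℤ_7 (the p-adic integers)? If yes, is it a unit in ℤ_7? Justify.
x ∈ ℤ_7^× (unit); v_7(x) = 0

ℤ_7 = {x ∈ ℚ_7 : v_7(x) ≥ 0} and ℤ_7^× = {x ∈ ℤ_7 : v_7(x) = 0}. Here v_7(50/53) = v_7(num) − v_7(den) = 0; compare against these criteria.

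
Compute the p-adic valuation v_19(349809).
v_19(349809) = 3

v_19(n) is the largest exponent k such that 19^k divides n. Factor out: 349809 = 19^3 · 51. (Sign doesn't affect v_p.) So v_19(349809) = 3.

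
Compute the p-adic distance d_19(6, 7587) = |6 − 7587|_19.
d_19(6, 7587) = 1/361

Step 1 — x − y = 6 − 7587 = -7581. Step 2 — v_19(-7581) = 2 (factor: -7581 = −(19^2 · 21); the sign does not affect v_p). Step 3 — |x − y|_19 = 19^{-2} = 1/361.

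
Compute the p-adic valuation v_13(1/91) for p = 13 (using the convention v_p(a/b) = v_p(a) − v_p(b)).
v_13(1/91) = -1

Factor powers of 13 from the numerator and denominator of the reduced fraction: 1 = 13^0 · 1 and 91 = 13^1 · 7. Apply v_p(a/b) = v_p(a) − v_p(b): v_13(1/91) = 0 − 1 = -1.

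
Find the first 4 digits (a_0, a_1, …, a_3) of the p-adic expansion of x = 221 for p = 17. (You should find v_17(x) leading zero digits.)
(a_0, …, a_3) = (0, 13, 0, 0)

v_17(221) = 1, so a_0 = ... = a_0 = 0. Factor out: x = 17^1 · u with u = 13 a unit in ℤ_17. Expand u iteratively via a_{v+i} = u_i mod 17, u_{i+1} = (u_i − a_{v+i})/17:
  u_0 = 13;  a_1 = 13;  u_1 = (u_0 − 13)/17 = 0
  u_1 = 0;  a_2 = 0;  u_2 = (u_1 − 0)/17 = 0
  u_2 = 0;  a_3 = 0;  u_3 = (u_2 − 0)/17 = 0
Digits: (0, 13, 0, 0).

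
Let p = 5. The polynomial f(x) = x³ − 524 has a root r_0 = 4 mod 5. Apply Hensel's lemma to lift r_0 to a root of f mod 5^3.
r_2 = 49 (mod 125)

Hensel: r_{i+1} = r_i − f(r_i)/f′(r_i) mod 5^{i+2}, where f′(x) = 3x². Iterate:
  r_0 = 4 (mod 5)
  r_1 = 24 (mod 25)
  r_2 = 49 (mod 125)
Final: r = 49 with f(r) ≡ 0 mod 5^3.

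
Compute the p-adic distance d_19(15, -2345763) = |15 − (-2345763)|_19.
d_19(15, -2345763) = 1/130321

Step 1 — x − y = 15 − (-2345763) = 2345778. Step 2 — v_19(2345778) = 4 (factor: 2345778 = (19^4 · 18); the sign does not affect v_p). Step 3 — |x − y|_19 = 19^{-4} = 1/130321.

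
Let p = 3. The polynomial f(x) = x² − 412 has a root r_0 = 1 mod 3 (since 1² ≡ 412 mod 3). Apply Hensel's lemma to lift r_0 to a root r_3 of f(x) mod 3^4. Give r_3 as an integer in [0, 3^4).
r_3 = 13 (mod 81)

Hensel's recurrence: r_{i+1} = r_i − f(r_i)·(f′(r_i))^{-1} mod 3^{i+2}, with f′(x) = 2x. Iterate:
  r_0 = 1 (mod 3)
  r_1 = 4 (mod 9)
  r_2 = 13 (mod 27)
  r_3 = 13 (mod 81)
Final: r_3 = 13, and one checks f(r_3) ≡ 0 mod 3^4.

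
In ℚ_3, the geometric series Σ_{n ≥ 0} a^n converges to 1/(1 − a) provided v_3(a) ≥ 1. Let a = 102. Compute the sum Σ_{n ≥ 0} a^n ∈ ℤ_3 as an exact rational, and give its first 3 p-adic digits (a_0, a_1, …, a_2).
Σ a^n = 1/(1 − a) = -1/101;  first 3 digits = (1, 1, 0)

v_3(a) = 1 ≥ 1, so the series converges in ℤ_3 to 1/(1 − a) = 1/(1 − 102) = -1/101. Expand this rational in ℤ_3: compute digits iteratively via d_i = x_i mod 3, x_{i+1} = (x_i − d_i)/3. The first 3 digits are (1, 1, 0).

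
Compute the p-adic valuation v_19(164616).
v_19(164616) = 3

v_19(n) is the largest exponent k such that 19^k divides n. Factor out: 164616 = 19^3 · 24. (Sign doesn't affect v_p.) So v_19(164616) = 3.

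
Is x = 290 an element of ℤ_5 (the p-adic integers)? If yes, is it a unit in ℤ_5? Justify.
x ∈ ℤ_5 but not a unit; v_5(x) = 1 > 0

ℤ_5 = {x ∈ ℚ_5 : v_5(x) ≥ 0} and ℤ_5^× = {x ∈ ℤ_5 : v_5(x) = 0}. Here v_5(290) = v_5(num) − v_5(den) = 1; compare against these criteria.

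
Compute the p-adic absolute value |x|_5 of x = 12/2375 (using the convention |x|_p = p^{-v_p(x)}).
|12/2375|_5 = 125

Step 1 — compute v_5(x) by factoring powers of 5 out of the numerator and denominator: v_5(12/2375) = -3. Step 2 — apply |x|_p = p^{-v_p(x)} = 5^{3} = 125.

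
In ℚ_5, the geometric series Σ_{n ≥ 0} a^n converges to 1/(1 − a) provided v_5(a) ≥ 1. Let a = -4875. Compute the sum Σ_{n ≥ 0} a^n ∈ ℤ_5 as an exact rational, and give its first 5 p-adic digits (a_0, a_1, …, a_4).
Σ a^n = 1/(1 − a) = 1/4876;  first 5 digits = (1, 0, 0, 1, 2)

v_5(a) = 3 ≥ 1, so the series converges in ℤ_5 to 1/(1 − a) = 1/(1 − (-4875)) = 1/4876. Expand this rational in ℤ_5: compute digits iteratively via d_i = x_i mod 5, x_{i+1} = (x_i − d_i)/5. The first 5 digits are (1, 0, 0, 1, 2).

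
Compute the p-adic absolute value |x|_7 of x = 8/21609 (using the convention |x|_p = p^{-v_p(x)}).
|8/21609|_7 = 2401

Step 1 — compute v_7(x) by factoring powers of 7 out of the numerator and denominator: v_7(8/21609) = -4. Step 2 — apply |x|_p = p^{-v_p(x)} = 7^{4} = 2401.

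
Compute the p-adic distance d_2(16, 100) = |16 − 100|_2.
d_2(16, 100) = 1/4

Step 1 — x − y = 16 − 100 = -84. Step 2 — v_2(-84) = 2 (factor: -84 = −(2^2 · 21); the sign does not affect v_p). Step 3 — |x − y|_2 = 2^{-2} = 1/4.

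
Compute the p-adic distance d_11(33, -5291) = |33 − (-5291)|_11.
d_11(33, -5291) = 1/1331

Step 1 — x − y = 33 − (-5291) = 5324. Step 2 — v_11(5324) = 3 (factor: 5324 = (11^3 · 4); the sign does not affect v_p). Step 3 — |x − y|_11 = 11^{-3} = 1/1331.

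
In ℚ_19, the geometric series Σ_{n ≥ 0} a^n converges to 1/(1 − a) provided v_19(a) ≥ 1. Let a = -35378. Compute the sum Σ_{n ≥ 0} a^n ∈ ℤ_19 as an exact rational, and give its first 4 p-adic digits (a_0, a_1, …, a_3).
Σ a^n = 1/(1 − a) = 1/35379;  first 4 digits = (1, 0, 16, 13)

v_19(a) = 2 ≥ 1, so the series converges in ℤ_19 to 1/(1 − a) = 1/(1 − (-35378)) = 1/35379. Expand this rational in ℤ_19: compute digits iteratively via d_i = x_i mod 19, x_{i+1} = (x_i − d_i)/19. The first 4 digits are (1, 0, 16, 13).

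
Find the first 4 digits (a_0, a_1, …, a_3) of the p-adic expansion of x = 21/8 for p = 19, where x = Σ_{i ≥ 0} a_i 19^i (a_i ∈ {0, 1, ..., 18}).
(a_0, …, a_3) = (5, 7, 2, 7)

v_19(21/8) = 0 (numerator and denominator both coprime to 19), so x ∈ ℤ_19^×. Compute digits iteratively via a_i = x_i mod 19, x_{i+1} = (x_i − a_i)/19, with x_0 = x:
  x_0 = 21/8;  a_0 = 5;  x_1 = (x_0 − 5)/19 = -1/8
  x_1 = -1/8;  a_1 = 7;  x_2 = (x_1 − 7)/19 = -3/8
  x_2 = -3/8;  a_2 = 2;  x_3 = (x_2 − 2)/19 = -1/8
  x_3 = -1/8;  a_3 = 7;  x_4 = (x_3 − 7)/19 = -3/8
Digits: (5, 7, 2, 7).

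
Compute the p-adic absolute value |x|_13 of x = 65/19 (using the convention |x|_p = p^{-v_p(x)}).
|65/19|_13 = 1/13

Step 1 — compute v_13(x) by factoring powers of 13 out of the numerator and denominator: v_13(65/19) = 1. Step 2 — apply |x|_p = p^{-v_p(x)} = 13^{-1} = 1/13.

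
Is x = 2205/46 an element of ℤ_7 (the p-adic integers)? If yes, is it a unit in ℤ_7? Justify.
x ∈ ℤ_7 but not a unit; v_7(x) = 2 > 0

ℤ_7 = {x ∈ ℚ_7 : v_7(x) ≥ 0} and ℤ_7^× = {x ∈ ℤ_7 : v_7(x) = 0}. Here v_7(2205/46) = v_7(num) − v_7(den) = 2; compare against these criteria.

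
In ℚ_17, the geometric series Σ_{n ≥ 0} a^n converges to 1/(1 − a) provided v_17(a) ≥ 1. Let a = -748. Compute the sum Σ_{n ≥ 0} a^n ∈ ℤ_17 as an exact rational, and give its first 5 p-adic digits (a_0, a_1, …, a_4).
Σ a^n = 1/(1 − a) = 1/749;  first 5 digits = (1, 7, 12, 14, 14)

v_17(a) = 1 ≥ 1, so the series converges in ℤ_17 to 1/(1 − a) = 1/(1 − (-748)) = 1/749. Expand this rational in ℤ_17: compute digits iteratively via d_i = x_i mod 17, x_{i+1} = (x_i − d_i)/17. The first 5 digits are (1, 7, 12, 14, 14).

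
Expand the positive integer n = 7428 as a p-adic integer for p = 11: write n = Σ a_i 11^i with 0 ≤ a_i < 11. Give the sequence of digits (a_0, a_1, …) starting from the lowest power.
(a_0, a_1, …) = (3, 4, 6, 5)

Repeated division by 11 gives the digits low-to-high: 7428 = 3 + 4·11^1 + 6·11^2 + 5·11^3. Digit sequence: (3, 4, 6, 5).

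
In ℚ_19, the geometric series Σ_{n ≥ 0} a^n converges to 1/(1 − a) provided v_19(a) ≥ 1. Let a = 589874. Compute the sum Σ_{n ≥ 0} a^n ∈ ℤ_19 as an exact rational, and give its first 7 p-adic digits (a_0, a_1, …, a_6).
Σ a^n = 1/(1 − a) = -1/589873;  first 7 digits = (1, 0, 0, 10, 4, 0, 5)

v_19(a) = 3 ≥ 1, so the series converges in ℤ_19 to 1/(1 − a) = 1/(1 − 589874) = -1/589873. Expand this rational in ℤ_19: compute digits iteratively via d_i = x_i mod 19, x_{i+1} = (x_i − d_i)/19. The first 7 digits are (1, 0, 0, 10, 4, 0, 5).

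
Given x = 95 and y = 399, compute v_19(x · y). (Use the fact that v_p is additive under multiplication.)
v_19(37905) = 2

v_p(x) = 1 (factor: 95 = 19^1 · 5); v_p(y) = 1 (factor: 399 = 19^1 · 21). Additivity: v_p(xy) = v_p(x) + v_p(y) = 1 + 1 = 2. (Direct check: xy = 37905 = 19^2 · (105).)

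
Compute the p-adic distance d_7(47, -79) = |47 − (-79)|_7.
d_7(47, -79) = 1/7

Step 1 — x − y = 47 − (-79) = 126. Step 2 — v_7(126) = 1 (factor: 126 = (7^1 · 18); the sign does not affect v_p). Step 3 — |x − y|_7 = 7^{-1} = 1/7.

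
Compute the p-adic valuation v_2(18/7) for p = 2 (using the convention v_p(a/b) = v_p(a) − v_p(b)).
v_2(18/7) = 1

Factor powers of 2 from the numerator and denominator of the reduced fraction: 18 = 2^1 · 9 and 7 = 2^0 · 7. Apply v_p(a/b) = v_p(a) − v_p(b): v_2(18/7) = 1 − 0 = 1.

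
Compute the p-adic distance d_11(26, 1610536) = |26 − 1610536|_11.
d_11(26, 1610536) = 1/161051

Step 1 — x − y = 26 − 1610536 = -1610510. Step 2 — v_11(-1610510) = 5 (factor: -1610510 = −(11^5 · 10); the sign does not affect v_p). Step 3 — |x − y|_11 = 11^{-5} = 1/161051.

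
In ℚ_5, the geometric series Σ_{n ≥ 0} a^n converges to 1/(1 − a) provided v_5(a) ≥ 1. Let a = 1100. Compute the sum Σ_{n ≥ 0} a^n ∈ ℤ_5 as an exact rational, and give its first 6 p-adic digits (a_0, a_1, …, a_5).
Σ a^n = 1/(1 − a) = -1/1099;  first 6 digits = (1, 0, 4, 3, 2, 2)

v_5(a) = 2 ≥ 1, so the series converges in ℤ_5 to 1/(1 − a) = 1/(1 − 1100) = -1/1099. Expand this rational in ℤ_5: compute digits iteratively via d_i = x_i mod 5, x_{i+1} = (x_i − d_i)/5. The first 6 digits are (1, 0, 4, 3, 2, 2).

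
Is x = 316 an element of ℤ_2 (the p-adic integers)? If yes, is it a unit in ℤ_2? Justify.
x ∈ ℤ_2 but not a unit; v_2(x) = 2 > 0

ℤ_2 = {x ∈ ℚ_2 : v_2(x) ≥ 0} and ℤ_2^× = {x ∈ ℤ_2 : v_2(x) = 0}. Here v_2(316) = v_2(num) − v_2(den) = 2; compare against these criteria.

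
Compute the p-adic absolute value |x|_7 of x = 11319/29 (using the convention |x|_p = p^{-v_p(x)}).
|11319/29|_7 = 1/343

Step 1 — compute v_7(x) by factoring powers of 7 out of the numerator and denominator: v_7(11319/29) = 3. Step 2 — apply |x|_p = p^{-v_p(x)} = 7^{-3} = 1/343.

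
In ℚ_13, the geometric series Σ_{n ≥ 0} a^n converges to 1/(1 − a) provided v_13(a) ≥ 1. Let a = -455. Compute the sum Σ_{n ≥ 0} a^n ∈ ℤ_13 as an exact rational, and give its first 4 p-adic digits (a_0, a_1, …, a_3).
Σ a^n = 1/(1 − a) = 1/456;  first 4 digits = (1, 4, 0, 2)

v_13(a) = 1 ≥ 1, so the series converges in ℤ_13 to 1/(1 − a) = 1/(1 − (-455)) = 1/456. Expand this rational in ℤ_13: compute digits iteratively via d_i = x_i mod 13, x_{i+1} = (x_i − d_i)/13. The first 4 digits are (1, 4, 0, 2).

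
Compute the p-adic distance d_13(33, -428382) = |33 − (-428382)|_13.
d_13(33, -428382) = 1/28561

Step 1 — x − y = 33 − (-428382) = 428415. Step 2 — v_13(428415) = 4 (factor: 428415 = (13^4 · 15); the sign does not affect v_p). Step 3 — |x − y|_13 = 13^{-4} = 1/28561.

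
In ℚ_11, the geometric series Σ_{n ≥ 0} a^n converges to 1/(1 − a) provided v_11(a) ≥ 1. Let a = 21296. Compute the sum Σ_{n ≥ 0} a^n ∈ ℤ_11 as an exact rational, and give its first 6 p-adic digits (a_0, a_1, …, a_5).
Σ a^n = 1/(1 − a) = -1/21295;  first 6 digits = (1, 0, 0, 5, 1, 0)

v_11(a) = 3 ≥ 1, so the series converges in ℤ_11 to 1/(1 − a) = 1/(1 − 21296) = -1/21295. Expand this rational in ℤ_11: compute digits iteratively via d_i = x_i mod 11, x_{i+1} = (x_i − d_i)/11. The first 6 digits are (1, 0, 0, 5, 1, 0).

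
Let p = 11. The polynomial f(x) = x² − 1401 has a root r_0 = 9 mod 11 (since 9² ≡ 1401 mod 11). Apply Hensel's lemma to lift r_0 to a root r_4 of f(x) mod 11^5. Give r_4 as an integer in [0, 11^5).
r_4 = 100956 (mod 161051)

Hensel's recurrence: r_{i+1} = r_i − f(r_i)·(f′(r_i))^{-1} mod 11^{i+2}, with f′(x) = 2x. Iterate:
  r_0 = 9 (mod 11)
  r_1 = 42 (mod 121)
  r_2 = 1131 (mod 1331)
  r_3 = 13110 (mod 14641)
  r_4 = 100956 (mod 161051)
Final: r_4 = 100956, and one checks f(r_4) ≡ 0 mod 11^5.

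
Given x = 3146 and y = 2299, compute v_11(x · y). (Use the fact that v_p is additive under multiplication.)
v_11(7232654) = 4

v_p(x) = 2 (factor: 3146 = 11^2 · 26); v_p(y) = 2 (factor: 2299 = 11^2 · 19). Additivity: v_p(xy) = v_p(x) + v_p(y) = 2 + 2 = 4. (Direct check: xy = 7232654 = 11^4 · (494).)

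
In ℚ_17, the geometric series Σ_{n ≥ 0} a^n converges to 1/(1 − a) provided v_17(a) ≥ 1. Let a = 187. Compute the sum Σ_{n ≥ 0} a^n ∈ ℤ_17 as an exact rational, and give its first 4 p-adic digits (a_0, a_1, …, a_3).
Σ a^n = 1/(1 − a) = -1/186;  first 4 digits = (1, 11, 2, 12)

v_17(a) = 1 ≥ 1, so the series converges in ℤ_17 to 1/(1 − a) = 1/(1 − 187) = -1/186. Expand this rational in ℤ_17: compute digits iteratively via d_i = x_i mod 17, x_{i+1} = (x_i − d_i)/17. The first 4 digits are (1, 11, 2, 12).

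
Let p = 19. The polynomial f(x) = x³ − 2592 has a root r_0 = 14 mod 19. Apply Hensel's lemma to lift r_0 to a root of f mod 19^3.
r_2 = 3776 (mod 6859)

Hensel: r_{i+1} = r_i − f(r_i)/f′(r_i) mod 19^{i+2}, where f′(x) = 3x². Iterate:
  r_0 = 14 (mod 19)
  r_1 = 166 (mod 361)
  r_2 = 3776 (mod 6859)
Final: r = 3776 with f(r) ≡ 0 mod 19^3.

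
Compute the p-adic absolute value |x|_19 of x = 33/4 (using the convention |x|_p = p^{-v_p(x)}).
|33/4|_19 = 1

Step 1 — compute v_19(x) by factoring powers of 19 out of the numerator and denominator: v_19(33/4) = 0. Step 2 — apply |x|_p = p^{-v_p(x)} = 19^{0} = 1.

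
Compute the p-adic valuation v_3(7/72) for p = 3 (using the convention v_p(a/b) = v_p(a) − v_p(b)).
v_3(7/72) = -2

Factor powers of 3 from the numerator and denominator of the reduced fraction: 7 = 3^0 · 7 and 72 = 3^2 · 8. Apply v_p(a/b) = v_p(a) − v_p(b): v_3(7/72) = 0 − 2 = -2.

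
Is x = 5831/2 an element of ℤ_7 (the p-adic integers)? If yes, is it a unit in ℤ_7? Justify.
x ∈ ℤ_7 but not a unit; v_7(x) = 3 > 0

ℤ_7 = {x ∈ ℚ_7 : v_7(x) ≥ 0} and ℤ_7^× = {x ∈ ℤ_7 : v_7(x) = 0}. Here v_7(5831/2) = v_7(num) − v_7(den) = 3; compare against these criteria.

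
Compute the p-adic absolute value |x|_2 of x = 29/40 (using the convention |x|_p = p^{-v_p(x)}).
|29/40|_2 = 8

Step 1 — compute v_2(x) by factoring powers of 2 out of the numerator and denominator: v_2(29/40) = -3. Step 2 — apply |x|_p = p^{-v_p(x)} = 2^{3} = 8.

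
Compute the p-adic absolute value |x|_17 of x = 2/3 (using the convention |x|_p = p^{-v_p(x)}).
|2/3|_17 = 1

Step 1 — compute v_17(x) by factoring powers of 17 out of the numerator and denominator: v_17(2/3) = 0. Step 2 — apply |x|_p = p^{-v_p(x)} = 17^{0} = 1.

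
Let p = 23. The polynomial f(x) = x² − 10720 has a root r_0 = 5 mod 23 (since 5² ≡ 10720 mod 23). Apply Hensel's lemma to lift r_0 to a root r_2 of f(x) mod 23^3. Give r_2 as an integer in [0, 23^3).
r_2 = 9274 (mod 12167)

Hensel's recurrence: r_{i+1} = r_i − f(r_i)·(f′(r_i))^{-1} mod 23^{i+2}, with f′(x) = 2x. Iterate:
  r_0 = 5 (mod 23)
  r_1 = 281 (mod 529)
  r_2 = 9274 (mod 12167)
Final: r_2 = 9274, and one checks f(r_2) ≡ 0 mod 23^3.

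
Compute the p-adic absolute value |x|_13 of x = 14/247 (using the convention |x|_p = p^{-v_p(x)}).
|14/247|_13 = 13

Step 1 — compute v_13(x) by factoring powers of 13 out of the numerator and denominator: v_13(14/247) = -1. Step 2 — apply |x|_p = p^{-v_p(x)} = 13^{1} = 13.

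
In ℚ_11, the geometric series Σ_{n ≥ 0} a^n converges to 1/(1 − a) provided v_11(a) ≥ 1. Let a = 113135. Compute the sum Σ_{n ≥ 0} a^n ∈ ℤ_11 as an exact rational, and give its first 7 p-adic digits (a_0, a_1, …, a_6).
Σ a^n = 1/(1 − a) = -1/113134;  first 7 digits = (1, 0, 0, 8, 7, 0, 9)

v_11(a) = 3 ≥ 1, so the series converges in ℤ_11 to 1/(1 − a) = 1/(1 − 113135) = -1/113134. Expand this rational in ℤ_11: compute digits iteratively via d_i = x_i mod 11, x_{i+1} = (x_i − d_i)/11. The first 7 digits are (1, 0, 0, 8, 7, 0, 9).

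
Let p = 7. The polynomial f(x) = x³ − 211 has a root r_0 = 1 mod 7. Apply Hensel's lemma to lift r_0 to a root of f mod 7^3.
r_2 = 316 (mod 343)

Hensel: r_{i+1} = r_i − f(r_i)/f′(r_i) mod 7^{i+2}, where f′(x) = 3x². Iterate:
  r_0 = 1 (mod 7)
  r_1 = 22 (mod 49)
  r_2 = 316 (mod 343)
Final: r = 316 with f(r) ≡ 0 mod 7^3.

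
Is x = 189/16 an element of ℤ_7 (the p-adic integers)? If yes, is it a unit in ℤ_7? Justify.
x ∈ ℤ_7 but not a unit; v_7(x) = 1 > 0

ℤ_7 = {x ∈ ℚ_7 : v_7(x) ≥ 0} and ℤ_7^× = {x ∈ ℤ_7 : v_7(x) = 0}. Here v_7(189/16) = v_7(num) − v_7(den) = 1; compare against these criteria.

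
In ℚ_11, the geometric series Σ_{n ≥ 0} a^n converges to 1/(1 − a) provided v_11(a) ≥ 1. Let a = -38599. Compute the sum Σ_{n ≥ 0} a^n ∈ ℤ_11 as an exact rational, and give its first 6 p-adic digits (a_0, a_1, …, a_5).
Σ a^n = 1/(1 − a) = 1/38600;  first 6 digits = (1, 0, 0, 4, 8, 10)

v_11(a) = 3 ≥ 1, so the series converges in ℤ_11 to 1/(1 − a) = 1/(1 − (-38599)) = 1/38600. Expand this rational in ℤ_11: compute digits iteratively via d_i = x_i mod 11, x_{i+1} = (x_i − d_i)/11. The first 6 digits are (1, 0, 0, 4, 8, 10).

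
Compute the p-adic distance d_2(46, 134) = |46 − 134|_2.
d_2(46, 134) = 1/8

Step 1 — x − y = 46 − 134 = -88. Step 2 — v_2(-88) = 3 (factor: -88 = −(2^3 · 11); the sign does not affect v_p). Step 3 — |x − y|_2 = 2^{-3} = 1/8.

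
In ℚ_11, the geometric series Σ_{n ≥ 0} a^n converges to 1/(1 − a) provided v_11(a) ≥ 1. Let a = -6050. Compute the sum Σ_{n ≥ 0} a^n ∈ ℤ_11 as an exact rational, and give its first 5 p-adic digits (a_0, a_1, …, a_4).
Σ a^n = 1/(1 − a) = 1/6051;  first 5 digits = (1, 0, 5, 6, 2)

v_11(a) = 2 ≥ 1, so the series converges in ℤ_11 to 1/(1 − a) = 1/(1 − (-6050)) = 1/6051. Expand this rational in ℤ_11: compute digits iteratively via d_i = x_i mod 11, x_{i+1} = (x_i − d_i)/11. The first 5 digits are (1, 0, 5, 6, 2).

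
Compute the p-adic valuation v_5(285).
v_5(285) = 1

v_5(n) is the largest exponent k such that 5^k divides n. Factor out: 285 = 5^1 · 57. (Sign doesn't affect v_p.) So v_5(285) = 1.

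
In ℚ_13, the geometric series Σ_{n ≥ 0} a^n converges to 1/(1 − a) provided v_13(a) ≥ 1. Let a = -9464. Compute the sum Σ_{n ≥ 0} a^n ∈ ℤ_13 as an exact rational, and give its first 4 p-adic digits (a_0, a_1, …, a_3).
Σ a^n = 1/(1 − a) = 1/9465;  first 4 digits = (1, 0, 9, 8)

v_13(a) = 2 ≥ 1, so the series converges in ℤ_13 to 1/(1 − a) = 1/(1 − (-9464)) = 1/9465. Expand this rational in ℤ_13: compute digits iteratively via d_i = x_i mod 13, x_{i+1} = (x_i − d_i)/13. The first 4 digits are (1, 0, 9, 8).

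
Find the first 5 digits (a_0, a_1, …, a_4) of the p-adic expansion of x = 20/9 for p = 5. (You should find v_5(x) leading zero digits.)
(a_0, …, a_4) = (0, 1, 1, 2, 4)

v_5(20/9) = 1, so a_0 = ... = a_0 = 0. Factor out: x = 5^1 · u with u = 4/9 a unit in ℤ_5. Expand u iteratively via a_{v+i} = u_i mod 5, u_{i+1} = (u_i − a_{v+i})/5:
  u_0 = 4/9;  a_1 = 1;  u_1 = (u_0 − 1)/5 = -1/9
  u_1 = -1/9;  a_2 = 1;  u_2 = (u_1 − 1)/5 = -2/9
  u_2 = -2/9;  a_3 = 2;  u_3 = (u_2 − 2)/5 = -4/9
  u_3 = -4/9;  a_4 = 4;  u_4 = (u_3 − 4)/5 = -8/9
Digits: (0, 1, 1, 2, 4).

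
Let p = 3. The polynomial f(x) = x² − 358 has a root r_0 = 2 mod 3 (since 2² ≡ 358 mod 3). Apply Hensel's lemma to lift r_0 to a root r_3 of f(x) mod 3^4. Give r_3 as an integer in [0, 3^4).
r_3 = 14 (mod 81)

Hensel's recurrence: r_{i+1} = r_i − f(r_i)·(f′(r_i))^{-1} mod 3^{i+2}, with f′(x) = 2x. Iterate:
  r_0 = 2 (mod 3)
  r_1 = 5 (mod 9)
  r_2 = 14 (mod 27)
  r_3 = 14 (mod 81)
Final: r_3 = 14, and one checks f(r_3) ≡ 0 mod 3^4.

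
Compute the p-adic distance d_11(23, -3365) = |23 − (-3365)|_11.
d_11(23, -3365) = 1/121

Step 1 — x − y = 23 − (-3365) = 3388. Step 2 — v_11(3388) = 2 (factor: 3388 = (11^2 · 28); the sign does not affect v_p). Step 3 — |x − y|_11 = 11^{-2} = 1/121.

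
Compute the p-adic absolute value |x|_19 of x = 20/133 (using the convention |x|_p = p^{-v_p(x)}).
|20/133|_19 = 19

Step 1 — compute v_19(x) by factoring powers of 19 out of the numerator and denominator: v_19(20/133) = -1. Step 2 — apply |x|_p = p^{-v_p(x)} = 19^{1} = 19.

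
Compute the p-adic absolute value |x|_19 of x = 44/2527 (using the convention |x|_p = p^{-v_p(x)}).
|44/2527|_19 = 361

Step 1 — compute v_19(x) by factoring powers of 19 out of the numerator and denominator: v_19(44/2527) = -2. Step 2 — apply |x|_p = p^{-v_p(x)} = 19^{2} = 361.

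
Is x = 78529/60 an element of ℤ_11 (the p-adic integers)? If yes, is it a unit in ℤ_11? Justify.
x ∈ ℤ_11 but not a unit; v_11(x) = 3 > 0

ℤ_11 = {x ∈ ℚ_11 : v_11(x) ≥ 0} and ℤ_11^× = {x ∈ ℤ_11 : v_11(x) = 0}. Here v_11(78529/60) = v_11(num) − v_11(den) = 3; compare against these criteria.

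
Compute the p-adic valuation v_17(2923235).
v_17(2923235) = 4

v_17(n) is the largest exponent k such that 17^k divides n. Factor out: 2923235 = 17^4 · 35. (Sign doesn't affect v_p.) So v_17(2923235) = 4.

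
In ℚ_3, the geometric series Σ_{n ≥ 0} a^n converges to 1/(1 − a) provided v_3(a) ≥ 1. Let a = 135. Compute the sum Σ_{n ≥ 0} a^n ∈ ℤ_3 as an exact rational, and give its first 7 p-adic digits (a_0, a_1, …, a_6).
Σ a^n = 1/(1 − a) = -1/134;  first 7 digits = (1, 0, 0, 2, 1, 0, 1)

v_3(a) = 3 ≥ 1, so the series converges in ℤ_3 to 1/(1 − a) = 1/(1 − 135) = -1/134. Expand this rational in ℤ_3: compute digits iteratively via d_i = x_i mod 3, x_{i+1} = (x_i − d_i)/3. The first 7 digits are (1, 0, 0, 2, 1, 0, 1).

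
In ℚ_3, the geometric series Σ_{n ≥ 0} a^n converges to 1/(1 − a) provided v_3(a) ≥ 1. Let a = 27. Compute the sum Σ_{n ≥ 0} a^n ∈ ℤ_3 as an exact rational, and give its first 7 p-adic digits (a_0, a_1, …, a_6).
Σ a^n = 1/(1 − a) = -1/26;  first 7 digits = (1, 0, 0, 1, 0, 0, 1)

v_3(a) = 3 ≥ 1, so the series converges in ℤ_3 to 1/(1 − a) = 1/(1 − 27) = -1/26. Expand this rational in ℤ_3: compute digits iteratively via d_i = x_i mod 3, x_{i+1} = (x_i − d_i)/3. The first 7 digits are (1, 0, 0, 1, 0, 0, 1).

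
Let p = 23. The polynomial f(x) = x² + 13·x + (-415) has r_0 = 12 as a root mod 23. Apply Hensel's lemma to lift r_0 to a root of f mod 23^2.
r_1 = 58 (mod 529)

Hensel: r_{i+1} = r_i − f(r_i)·(f′(r_i))^{-1} mod 23^{i+2}, f′(x) = 2x + 13. Iterate:
  r_0 = 12 (mod 23)
  r_1 = 58 (mod 529)
Final: r = 58 satisfies f(r) ≡ 0 mod 23^2.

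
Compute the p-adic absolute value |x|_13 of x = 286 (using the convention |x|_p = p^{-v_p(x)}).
|286|_13 = 1/13

Step 1 — compute v_13(x) by factoring powers of 13 out of the numerator and denominator: v_13(286) = 1. Step 2 — apply |x|_p = p^{-v_p(x)} = 13^{-1} = 1/13.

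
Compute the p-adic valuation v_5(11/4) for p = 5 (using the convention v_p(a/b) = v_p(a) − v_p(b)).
v_5(11/4) = 0

Factor powers of 5 from the numerator and denominator of the reduced fraction: 11 = 5^0 · 11 and 4 = 5^0 · 4. Apply v_p(a/b) = v_p(a) − v_p(b): v_5(11/4) = 0 − 0 = 0.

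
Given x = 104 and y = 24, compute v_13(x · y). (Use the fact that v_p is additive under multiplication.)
v_13(2496) = 1

v_p(x) = 1 (factor: 104 = 13^1 · 8); v_p(y) = 0 (factor: 24 = 13^0 · 24). Additivity: v_p(xy) = v_p(x) + v_p(y) = 1 + 0 = 1. (Direct check: xy = 2496 = 13^1 · (192).)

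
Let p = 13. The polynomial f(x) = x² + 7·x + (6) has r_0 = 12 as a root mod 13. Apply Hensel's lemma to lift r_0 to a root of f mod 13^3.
r_2 = 2196 (mod 2197)

Hensel: r_{i+1} = r_i − f(r_i)·(f′(r_i))^{-1} mod 13^{i+2}, f′(x) = 2x + 7. Iterate:
  r_0 = 12 (mod 13)
  r_1 = 168 (mod 169)
  r_2 = 2196 (mod 2197)
Final: r = 2196 satisfies f(r) ≡ 0 mod 13^3.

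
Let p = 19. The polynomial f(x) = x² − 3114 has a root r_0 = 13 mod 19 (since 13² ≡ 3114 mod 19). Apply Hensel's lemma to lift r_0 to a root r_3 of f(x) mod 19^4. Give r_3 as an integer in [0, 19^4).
r_3 = 90529 (mod 130321)

Hensel's recurrence: r_{i+1} = r_i − f(r_i)·(f′(r_i))^{-1} mod 19^{i+2}, with f′(x) = 2x. Iterate:
  r_0 = 13 (mod 19)
  r_1 = 279 (mod 361)
  r_2 = 1362 (mod 6859)
  r_3 = 90529 (mod 130321)
Final: r_3 = 90529, and one checks f(r_3) ≡ 0 mod 19^4.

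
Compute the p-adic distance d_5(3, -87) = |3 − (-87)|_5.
d_5(3, -87) = 1/5

Step 1 — x − y = 3 − (-87) = 90. Step 2 — v_5(90) = 1 (factor: 90 = (5^1 · 18); the sign does not affect v_p). Step 3 — |x − y|_5 = 5^{-1} = 1/5.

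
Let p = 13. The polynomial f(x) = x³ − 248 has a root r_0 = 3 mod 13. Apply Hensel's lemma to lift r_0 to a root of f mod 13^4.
r_3 = 20673 (mod 28561)

Hensel: r_{i+1} = r_i − f(r_i)/f′(r_i) mod 13^{i+2}, where f′(x) = 3x². Iterate:
  r_0 = 3 (mod 13)
  r_1 = 55 (mod 169)
  r_2 = 900 (mod 2197)
  r_3 = 20673 (mod 28561)
Final: r = 20673 with f(r) ≡ 0 mod 13^4.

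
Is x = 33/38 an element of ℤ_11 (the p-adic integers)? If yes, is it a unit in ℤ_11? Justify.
x ∈ ℤ_11 but not a unit; v_11(x) = 1 > 0

ℤ_11 = {x ∈ ℚ_11 : v_11(x) ≥ 0} and ℤ_11^× = {x ∈ ℤ_11 : v_11(x) = 0}. Here v_11(33/38) = v_11(num) − v_11(den) = 1; compare against these criteria.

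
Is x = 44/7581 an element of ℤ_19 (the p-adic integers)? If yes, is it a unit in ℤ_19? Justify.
x ∉ ℤ_19 (v_19(x) = -2 < 0)

ℤ_19 = {x ∈ ℚ_19 : v_19(x) ≥ 0} and ℤ_19^× = {x ∈ ℤ_19 : v_19(x) = 0}. Here v_19(44/7581) = v_19(num) − v_19(den) = -2; compare against these criteria.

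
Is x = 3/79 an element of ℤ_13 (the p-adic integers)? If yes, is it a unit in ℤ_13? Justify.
x ∈ ℤ_13^× (unit); v_13(x) = 0

ℤ_13 = {x ∈ ℚ_13 : v_13(x) ≥ 0} and ℤ_13^× = {x ∈ ℤ_13 : v_13(x) = 0}. Here v_13(3/79) = v_13(num) − v_13(den) = 0; compare against these criteria.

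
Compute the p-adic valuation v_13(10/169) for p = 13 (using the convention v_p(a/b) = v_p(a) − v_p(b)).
v_13(10/169) = -2

Factor powers of 13 from the numerator and denominator of the reduced fraction: 10 = 13^0 · 10 and 169 = 13^2 · 1. Apply v_p(a/b) = v_p(a) − v_p(b): v_13(10/169) = 0 − 2 = -2.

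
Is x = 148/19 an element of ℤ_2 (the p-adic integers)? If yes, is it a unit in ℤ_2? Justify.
x ∈ ℤ_2 but not a unit; v_2(x) = 2 > 0

ℤ_2 = {x ∈ ℚ_2 : v_2(x) ≥ 0} and ℤ_2^× = {x ∈ ℤ_2 : v_2(x) = 0}. Here v_2(148/19) = v_2(num) − v_2(den) = 2; compare against these criteria.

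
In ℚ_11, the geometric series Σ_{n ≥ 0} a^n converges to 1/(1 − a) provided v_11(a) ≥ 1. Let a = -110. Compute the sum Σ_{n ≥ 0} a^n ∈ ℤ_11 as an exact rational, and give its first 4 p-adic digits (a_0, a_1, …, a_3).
Σ a^n = 1/(1 − a) = 1/111;  first 4 digits = (1, 1, 0, 10)

v_11(a) = 1 ≥ 1, so the series converges in ℤ_11 to 1/(1 − a) = 1/(1 − (-110)) = 1/111. Expand this rational in ℤ_11: compute digits iteratively via d_i = x_i mod 11, x_{i+1} = (x_i − d_i)/11. The first 4 digits are (1, 1, 0, 10).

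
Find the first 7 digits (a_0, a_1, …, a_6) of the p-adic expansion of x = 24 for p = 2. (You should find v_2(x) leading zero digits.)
(a_0, …, a_6) = (0, 0, 0, 1, 1, 0, 0)

v_2(24) = 3, so a_0 = ... = a_2 = 0. Factor out: x = 2^3 · u with u = 3 a unit in ℤ_2. Expand u iteratively via a_{v+i} = u_i mod 2, u_{i+1} = (u_i − a_{v+i})/2:
  u_0 = 3;  a_3 = 1;  u_1 = (u_0 − 1)/2 = 1
  u_1 = 1;  a_4 = 1;  u_2 = (u_1 − 1)/2 = 0
  u_2 = 0;  a_5 = 0;  u_3 = (u_2 − 0)/2 = 0
  u_3 = 0;  a_6 = 0;  u_4 = (u_3 − 0)/2 = 0
Digits: (0, 0, 0, 1, 1, 0, 0).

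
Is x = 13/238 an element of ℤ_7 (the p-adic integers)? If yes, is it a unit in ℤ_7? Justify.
x ∉ ℤ_7 (v_7(x) = -1 < 0)

ℤ_7 = {x ∈ ℚ_7 : v_7(x) ≥ 0} and ℤ_7^× = {x ∈ ℤ_7 : v_7(x) = 0}. Here v_7(13/238) = v_7(num) − v_7(den) = -1; compare against these criteria.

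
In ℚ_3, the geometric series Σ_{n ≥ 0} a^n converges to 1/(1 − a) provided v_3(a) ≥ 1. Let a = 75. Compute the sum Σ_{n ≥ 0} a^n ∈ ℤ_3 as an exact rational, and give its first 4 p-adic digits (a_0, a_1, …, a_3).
Σ a^n = 1/(1 − a) = -1/74;  first 4 digits = (1, 1, 0, 2)

v_3(a) = 1 ≥ 1, so the series converges in ℤ_3 to 1/(1 − a) = 1/(1 − 75) = -1/74. Expand this rational in ℤ_3: compute digits iteratively via d_i = x_i mod 3, x_{i+1} = (x_i − d_i)/3. The first 4 digits are (1, 1, 0, 2).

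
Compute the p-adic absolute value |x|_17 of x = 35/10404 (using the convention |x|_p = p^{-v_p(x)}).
|35/10404|_17 = 289

Step 1 — compute v_17(x) by factoring powers of 17 out of the numerator and denominator: v_17(35/10404) = -2. Step 2 — apply |x|_p = p^{-v_p(x)} = 17^{2} = 289.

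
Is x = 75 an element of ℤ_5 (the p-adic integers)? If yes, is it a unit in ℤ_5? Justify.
x ∈ ℤ_5 but not a unit; v_5(x) = 2 > 0

ℤ_5 = {x ∈ ℚ_5 : v_5(x) ≥ 0} and ℤ_5^× = {x ∈ ℤ_5 : v_5(x) = 0}. Here v_5(75) = v_5(num) − v_5(den) = 2; compare against these criteria.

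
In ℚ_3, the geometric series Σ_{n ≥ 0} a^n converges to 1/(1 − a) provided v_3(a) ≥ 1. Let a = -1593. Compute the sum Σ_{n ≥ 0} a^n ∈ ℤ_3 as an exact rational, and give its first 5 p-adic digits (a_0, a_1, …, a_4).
Σ a^n = 1/(1 − a) = 1/1594;  first 5 digits = (1, 0, 0, 1, 1)

v_3(a) = 3 ≥ 1, so the series converges in ℤ_3 to 1/(1 − a) = 1/(1 − (-1593)) = 1/1594. Expand this rational in ℤ_3: compute digits iteratively via d_i = x_i mod 3, x_{i+1} = (x_i − d_i)/3. The first 5 digits are (1, 0, 0, 1, 1).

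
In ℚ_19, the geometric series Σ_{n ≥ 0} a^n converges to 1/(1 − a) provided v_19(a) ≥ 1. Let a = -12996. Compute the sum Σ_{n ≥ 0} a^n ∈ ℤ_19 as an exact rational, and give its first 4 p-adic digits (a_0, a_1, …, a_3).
Σ a^n = 1/(1 − a) = 1/12997;  first 4 digits = (1, 0, 2, 17)

v_19(a) = 2 ≥ 1, so the series converges in ℤ_19 to 1/(1 − a) = 1/(1 − (-12996)) = 1/12997. Expand this rational in ℤ_19: compute digits iteratively via d_i = x_i mod 19, x_{i+1} = (x_i − d_i)/19. The first 4 digits are (1, 0, 2, 17).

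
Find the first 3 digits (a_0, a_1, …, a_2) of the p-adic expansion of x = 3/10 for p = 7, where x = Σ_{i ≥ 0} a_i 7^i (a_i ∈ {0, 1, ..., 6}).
(a_0, …, a_2) = (1, 2, 6)

v_7(3/10) = 0 (numerator and denominator both coprime to 7), so x ∈ ℤ_7^×. Compute digits iteratively via a_i = x_i mod 7, x_{i+1} = (x_i − a_i)/7, with x_0 = x:
  x_0 = 3/10;  a_0 = 1;  x_1 = (x_0 − 1)/7 = -1/10
  x_1 = -1/10;  a_1 = 2;  x_2 = (x_1 − 2)/7 = -3/10
  x_2 = -3/10;  a_2 = 6;  x_3 = (x_2 − 6)/7 = -9/10
Digits: (1, 2, 6).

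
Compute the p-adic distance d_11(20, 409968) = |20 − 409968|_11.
d_11(20, 409968) = 1/14641

Step 1 — x − y = 20 − 409968 = -409948. Step 2 — v_11(-409948) = 4 (factor: -409948 = −(11^4 · 28); the sign does not affect v_p). Step 3 — |x − y|_11 = 11^{-4} = 1/14641.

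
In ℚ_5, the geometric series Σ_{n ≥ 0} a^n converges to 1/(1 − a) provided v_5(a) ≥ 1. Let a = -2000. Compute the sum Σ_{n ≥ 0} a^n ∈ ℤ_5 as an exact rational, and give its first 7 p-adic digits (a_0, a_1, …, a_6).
Σ a^n = 1/(1 − a) = 1/2001;  first 7 digits = (1, 0, 0, 4, 1, 4, 0)

v_5(a) = 3 ≥ 1, so the series converges in ℤ_5 to 1/(1 − a) = 1/(1 − (-2000)) = 1/2001. Expand this rational in ℤ_5: compute digits iteratively via d_i = x_i mod 5, x_{i+1} = (x_i − d_i)/5. The first 7 digits are (1, 0, 0, 4, 1, 4, 0).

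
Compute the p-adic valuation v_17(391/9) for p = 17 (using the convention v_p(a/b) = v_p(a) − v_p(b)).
v_17(391/9) = 1

Factor powers of 17 from the numerator and denominator of the reduced fraction: 391 = 17^1 · 23 and 9 = 17^0 · 9. Apply v_p(a/b) = v_p(a) − v_p(b): v_17(391/9) = 1 − 0 = 1.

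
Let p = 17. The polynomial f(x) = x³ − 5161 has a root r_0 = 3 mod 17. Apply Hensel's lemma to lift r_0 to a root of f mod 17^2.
r_1 = 54 (mod 289)

Hensel: r_{i+1} = r_i − f(r_i)/f′(r_i) mod 17^{i+2}, where f′(x) = 3x². Iterate:
  r_0 = 3 (mod 17)
  r_1 = 54 (mod 289)
Final: r = 54 with f(r) ≡ 0 mod 17^2.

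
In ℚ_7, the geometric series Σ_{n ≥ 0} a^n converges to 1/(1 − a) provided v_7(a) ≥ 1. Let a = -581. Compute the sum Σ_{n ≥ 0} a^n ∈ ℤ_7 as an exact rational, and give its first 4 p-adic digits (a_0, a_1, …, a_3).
Σ a^n = 1/(1 − a) = 1/582;  first 4 digits = (1, 1, 3, 3)

v_7(a) = 1 ≥ 1, so the series converges in ℤ_7 to 1/(1 − a) = 1/(1 − (-581)) = 1/582. Expand this rational in ℤ_7: compute digits iteratively via d_i = x_i mod 7, x_{i+1} = (x_i − d_i)/7. The first 4 digits are (1, 1, 3, 3).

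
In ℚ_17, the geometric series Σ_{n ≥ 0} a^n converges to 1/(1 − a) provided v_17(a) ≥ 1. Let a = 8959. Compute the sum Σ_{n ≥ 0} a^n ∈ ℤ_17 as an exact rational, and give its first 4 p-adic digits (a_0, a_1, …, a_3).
Σ a^n = 1/(1 − a) = -1/8958;  first 4 digits = (1, 0, 14, 1)

v_17(a) = 2 ≥ 1, so the series converges in ℤ_17 to 1/(1 − a) = 1/(1 − 8959) = -1/8958. Expand this rational in ℤ_17: compute digits iteratively via d_i = x_i mod 17, x_{i+1} = (x_i − d_i)/17. The first 4 digits are (1, 0, 14, 1).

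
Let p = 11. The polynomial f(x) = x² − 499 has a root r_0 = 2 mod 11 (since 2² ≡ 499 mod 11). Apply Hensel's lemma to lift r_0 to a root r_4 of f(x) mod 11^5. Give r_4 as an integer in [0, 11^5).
r_4 = 116316 (mod 161051)

Hensel's recurrence: r_{i+1} = r_i − f(r_i)·(f′(r_i))^{-1} mod 11^{i+2}, with f′(x) = 2x. Iterate:
  r_0 = 2 (mod 11)
  r_1 = 35 (mod 121)
  r_2 = 519 (mod 1331)
  r_3 = 13829 (mod 14641)
  r_4 = 116316 (mod 161051)
Final: r_4 = 116316, and one checks f(r_4) ≡ 0 mod 11^5.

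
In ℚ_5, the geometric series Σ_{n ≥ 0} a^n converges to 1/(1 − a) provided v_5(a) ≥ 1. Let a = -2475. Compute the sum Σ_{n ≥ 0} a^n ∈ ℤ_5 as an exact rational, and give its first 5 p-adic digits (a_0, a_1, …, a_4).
Σ a^n = 1/(1 − a) = 1/2476;  first 5 digits = (1, 0, 1, 0, 2)

v_5(a) = 2 ≥ 1, so the series converges in ℤ_5 to 1/(1 − a) = 1/(1 − (-2475)) = 1/2476. Expand this rational in ℤ_5: compute digits iteratively via d_i = x_i mod 5, x_{i+1} = (x_i − d_i)/5. The first 5 digits are (1, 0, 1, 0, 2).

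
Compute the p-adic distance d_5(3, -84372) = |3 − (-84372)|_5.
d_5(3, -84372) = 1/3125

Step 1 — x − y = 3 − (-84372) = 84375. Step 2 — v_5(84375) = 5 (factor: 84375 = (5^5 · 27); the sign does not affect v_p). Step 3 — |x − y|_5 = 5^{-5} = 1/3125.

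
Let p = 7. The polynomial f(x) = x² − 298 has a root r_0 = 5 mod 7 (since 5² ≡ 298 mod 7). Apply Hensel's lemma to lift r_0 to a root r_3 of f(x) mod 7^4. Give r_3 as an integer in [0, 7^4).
r_3 = 1125 (mod 2401)

Hensel's recurrence: r_{i+1} = r_i − f(r_i)·(f′(r_i))^{-1} mod 7^{i+2}, with f′(x) = 2x. Iterate:
  r_0 = 5 (mod 7)
  r_1 = 47 (mod 49)
  r_2 = 96 (mod 343)
  r_3 = 1125 (mod 2401)
Final: r_3 = 1125, and one checks f(r_3) ≡ 0 mod 7^4.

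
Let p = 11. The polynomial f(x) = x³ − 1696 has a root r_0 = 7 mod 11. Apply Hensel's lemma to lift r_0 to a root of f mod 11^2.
r_1 = 73 (mod 121)

Hensel: r_{i+1} = r_i − f(r_i)/f′(r_i) mod 11^{i+2}, where f′(x) = 3x². Iterate:
  r_0 = 7 (mod 11)
  r_1 = 73 (mod 121)
Final: r = 73 with f(r) ≡ 0 mod 11^2.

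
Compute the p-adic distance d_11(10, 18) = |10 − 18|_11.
d_11(10, 18) = 1

Step 1 — x − y = 10 − 18 = -8. Step 2 — v_11(-8) = 0 (factor: -8 = −(11^0 · 8); the sign does not affect v_p). Step 3 — |x − y|_11 = 11^{0} = 1.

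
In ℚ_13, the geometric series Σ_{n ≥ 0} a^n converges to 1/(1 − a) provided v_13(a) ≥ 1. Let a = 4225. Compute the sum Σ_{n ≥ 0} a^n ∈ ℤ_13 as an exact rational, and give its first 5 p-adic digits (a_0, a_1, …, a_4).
Σ a^n = 1/(1 − a) = -1/4224;  first 5 digits = (1, 0, 12, 1, 1)

v_13(a) = 2 ≥ 1, so the series converges in ℤ_13 to 1/(1 − a) = 1/(1 − 4225) = -1/4224. Expand this rational in ℤ_13: compute digits iteratively via d_i = x_i mod 13, x_{i+1} = (x_i − d_i)/13. The first 5 digits are (1, 0, 12, 1, 1).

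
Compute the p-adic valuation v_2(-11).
v_2(-11) = 0

v_2(n) is the largest exponent k such that 2^k divides n. Factor out: -11 = -2^0 · 11. (Sign doesn't affect v_p.) So v_2(-11) = 0.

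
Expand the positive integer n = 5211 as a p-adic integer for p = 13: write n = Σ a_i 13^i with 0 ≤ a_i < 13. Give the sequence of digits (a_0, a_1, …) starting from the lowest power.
(a_0, a_1, …) = (11, 10, 4, 2)

Repeated division by 13 gives the digits low-to-high: 5211 = 11 + 10·13^1 + 4·13^2 + 2·13^3. Digit sequence: (11, 10, 4, 2).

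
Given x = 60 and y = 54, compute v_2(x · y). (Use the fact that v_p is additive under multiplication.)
v_2(3240) = 3

v_p(x) = 2 (factor: 60 = 2^2 · 15); v_p(y) = 1 (factor: 54 = 2^1 · 27). Additivity: v_p(xy) = v_p(x) + v_p(y) = 2 + 1 = 3. (Direct check: xy = 3240 = 2^3 · (405).)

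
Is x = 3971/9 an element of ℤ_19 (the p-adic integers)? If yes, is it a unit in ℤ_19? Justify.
x ∈ ℤ_19 but not a unit; v_19(x) = 2 > 0

ℤ_19 = {x ∈ ℚ_19 : v_19(x) ≥ 0} and ℤ_19^× = {x ∈ ℤ_19 : v_19(x) = 0}. Here v_19(3971/9) = v_19(num) − v_19(den) = 2; compare against these criteria.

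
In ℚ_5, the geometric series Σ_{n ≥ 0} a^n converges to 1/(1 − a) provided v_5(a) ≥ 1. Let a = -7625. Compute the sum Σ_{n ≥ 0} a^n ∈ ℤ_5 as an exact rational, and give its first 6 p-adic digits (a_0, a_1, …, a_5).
Σ a^n = 1/(1 − a) = 1/7626;  first 6 digits = (1, 0, 0, 4, 2, 2)

v_5(a) = 3 ≥ 1, so the series converges in ℤ_5 to 1/(1 − a) = 1/(1 − (-7625)) = 1/7626. Expand this rational in ℤ_5: compute digits iteratively via d_i = x_i mod 5, x_{i+1} = (x_i − d_i)/5. The first 6 digits are (1, 0, 0, 4, 2, 2).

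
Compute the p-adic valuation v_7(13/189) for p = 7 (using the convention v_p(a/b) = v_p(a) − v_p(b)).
v_7(13/189) = -1

Factor powers of 7 from the numerator and denominator of the reduced fraction: 13 = 7^0 · 13 and 189 = 7^1 · 27. Apply v_p(a/b) = v_p(a) − v_p(b): v_7(13/189) = 0 − 1 = -1.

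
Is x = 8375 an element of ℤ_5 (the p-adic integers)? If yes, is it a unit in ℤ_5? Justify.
x ∈ ℤ_5 but not a unit; v_5(x) = 3 > 0

ℤ_5 = {x ∈ ℚ_5 : v_5(x) ≥ 0} and ℤ_5^× = {x ∈ ℤ_5 : v_5(x) = 0}. Here v_5(8375) = v_5(num) − v_5(den) = 3; compare against these criteria.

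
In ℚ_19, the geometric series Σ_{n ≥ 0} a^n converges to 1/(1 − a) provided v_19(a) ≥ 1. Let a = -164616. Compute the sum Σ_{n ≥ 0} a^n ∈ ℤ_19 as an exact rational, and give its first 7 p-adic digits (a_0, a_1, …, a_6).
Σ a^n = 1/(1 − a) = 1/164617;  first 7 digits = (1, 0, 0, 14, 17, 18, 5)

v_19(a) = 3 ≥ 1, so the series converges in ℤ_19 to 1/(1 − a) = 1/(1 − (-164616)) = 1/164617. Expand this rational in ℤ_19: compute digits iteratively via d_i = x_i mod 19, x_{i+1} = (x_i − d_i)/19. The first 7 digits are (1, 0, 0, 14, 17, 18, 5).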